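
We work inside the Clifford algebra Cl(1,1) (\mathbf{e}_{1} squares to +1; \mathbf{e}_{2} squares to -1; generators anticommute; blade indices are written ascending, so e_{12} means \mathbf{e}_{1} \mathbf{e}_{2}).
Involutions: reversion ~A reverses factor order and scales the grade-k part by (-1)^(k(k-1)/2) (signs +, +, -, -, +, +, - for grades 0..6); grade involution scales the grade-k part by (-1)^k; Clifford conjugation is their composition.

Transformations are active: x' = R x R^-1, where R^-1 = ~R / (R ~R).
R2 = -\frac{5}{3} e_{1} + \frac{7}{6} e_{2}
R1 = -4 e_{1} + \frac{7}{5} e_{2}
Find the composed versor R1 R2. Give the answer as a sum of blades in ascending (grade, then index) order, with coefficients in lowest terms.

Distribute over the terms of R1 (each basis-blade product reordered to ascending indices, repeated generators contracted through their squares):
(-4 e_{1}) R2 = \frac{20}{3} - \frac{14}{3} e_{12}
(\frac{7}{5} e_{2}) R2 = -\frac{49}{30} + \frac{7}{3} e_{12}
Summing the partial products and collecting blades:
Answer: \frac{151}{30} - \frac{7}{3} e_{12}


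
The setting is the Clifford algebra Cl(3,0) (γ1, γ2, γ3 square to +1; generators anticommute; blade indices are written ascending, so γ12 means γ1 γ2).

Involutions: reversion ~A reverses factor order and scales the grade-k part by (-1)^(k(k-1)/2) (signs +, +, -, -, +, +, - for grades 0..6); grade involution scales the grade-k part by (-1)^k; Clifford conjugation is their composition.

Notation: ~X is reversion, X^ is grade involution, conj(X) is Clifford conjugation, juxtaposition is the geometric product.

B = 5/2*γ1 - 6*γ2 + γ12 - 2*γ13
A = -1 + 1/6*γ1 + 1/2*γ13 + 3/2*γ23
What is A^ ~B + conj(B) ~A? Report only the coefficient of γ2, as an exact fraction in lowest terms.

first term: -17/12 - 5/2*γ1 + 37/6*γ2 + 89/12*γ3 + 5*γ12 - 1/2*γ13 - 1/2*γ23 + 27/4*γ123
second term: 7/12 + 5/2*γ1 - 35/6*γ2 - 97/12*γ3 + 3*γ12 - 1/2*γ13 - 1/2*γ23 + 27/4*γ123
Answer: 1/3


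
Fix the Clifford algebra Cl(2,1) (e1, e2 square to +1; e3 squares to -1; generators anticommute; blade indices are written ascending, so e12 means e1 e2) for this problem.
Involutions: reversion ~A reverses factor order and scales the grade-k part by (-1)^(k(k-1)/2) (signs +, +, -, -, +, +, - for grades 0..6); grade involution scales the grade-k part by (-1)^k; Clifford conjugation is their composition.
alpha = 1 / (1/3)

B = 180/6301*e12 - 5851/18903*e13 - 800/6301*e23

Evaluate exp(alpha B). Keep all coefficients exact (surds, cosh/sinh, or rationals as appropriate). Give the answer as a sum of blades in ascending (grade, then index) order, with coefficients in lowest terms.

B^2 term by term: the squares give (180/6301)^2*(e12)^2 + (-5851/18903)^2*(e13)^2 + (-800/6301)^2*(e23)^2 = 32400/39702601*(-1) + 34234201/357323409*(+1) + 640000/39702601*(+1) = 1/9 (each basis 2-blade squares to minus the product of its generators' squares); cross terms between blades sharing an index anticommute and cancel. So B^2 = 1/9.
B^2 = 1/9 — the positive square puts this in the hyperbolic regime; l = 1/3, alpha*l = 1, so exp(alpha B) = cosh(1) + (sinh(1)/(1/3))*B = cosh(1) + (3*sinh(1))*B.
Answer: cosh(1) + 540*sinh(1)/6301*e12 - 5851*sinh(1)/6301*e13 - 2400*sinh(1)/6301*e23


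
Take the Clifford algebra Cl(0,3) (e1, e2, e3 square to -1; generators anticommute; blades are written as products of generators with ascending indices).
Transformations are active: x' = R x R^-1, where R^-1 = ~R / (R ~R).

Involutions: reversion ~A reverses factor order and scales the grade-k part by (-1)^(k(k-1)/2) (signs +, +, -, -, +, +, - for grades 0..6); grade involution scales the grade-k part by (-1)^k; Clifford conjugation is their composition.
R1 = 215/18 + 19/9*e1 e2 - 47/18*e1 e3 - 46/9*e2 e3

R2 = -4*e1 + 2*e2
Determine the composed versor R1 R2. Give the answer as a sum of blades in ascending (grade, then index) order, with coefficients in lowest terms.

Distribute over the terms of R2 (each basis-blade product reordered to ascending indices, repeated generators contracted through their squares):
R1 (-4*e1) = -430/9*e1 - 76/9*e2 + 94/9*e3 + 184/9*e1 e2 e3
R1 (2*e2) = -38/9*e1 + 215/9*e2 - 92/9*e3 + 47/9*e1 e2 e3
Summing the partial products and collecting blades:
Answer: -52*e1 + 139/9*e2 + 2/9*e3 + 77/3*e1 e2 e3


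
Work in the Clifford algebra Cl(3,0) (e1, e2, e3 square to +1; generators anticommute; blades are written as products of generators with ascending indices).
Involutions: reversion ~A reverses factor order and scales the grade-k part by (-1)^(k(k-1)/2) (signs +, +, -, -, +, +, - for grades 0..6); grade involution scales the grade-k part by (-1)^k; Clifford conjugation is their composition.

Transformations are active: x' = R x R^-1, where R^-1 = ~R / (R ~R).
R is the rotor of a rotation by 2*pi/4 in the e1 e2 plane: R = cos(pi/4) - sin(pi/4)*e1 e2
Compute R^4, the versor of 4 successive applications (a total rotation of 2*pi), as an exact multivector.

Rotor phase runs at HALF the rotation angle; powers of one rotor simply add phase, so after 4 steps in e1 e2 the phase is 4*pi/4 = pi and R^4 = cos(pi) - sin(pi)*e1 e2.
cos(pi) = -1 and sin(pi) = 0, so R^4 = -1. The total rotation 2*pi is 1 full turn, so every vector returns to itself, yet the rotor is -1, on the OTHER sheet of the double cover (an odd number of 2*pi turns).
Answer: -1


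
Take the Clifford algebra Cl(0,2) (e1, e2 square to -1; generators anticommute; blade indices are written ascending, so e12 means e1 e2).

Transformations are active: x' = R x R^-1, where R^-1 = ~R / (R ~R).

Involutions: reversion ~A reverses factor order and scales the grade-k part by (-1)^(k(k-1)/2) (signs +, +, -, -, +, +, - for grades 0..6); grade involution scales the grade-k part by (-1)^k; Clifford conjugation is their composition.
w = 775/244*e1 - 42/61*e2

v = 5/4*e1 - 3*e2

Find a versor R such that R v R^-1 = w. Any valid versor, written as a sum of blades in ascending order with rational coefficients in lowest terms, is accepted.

Why this works: both vectors square to -169/16, so q(v) = q(w) and R = v + w = 270/61*e1 - 225/61*e2 carries v to w — its own direction survives, the complement (v - w)/2 flips.
Answer: 270/61*e1 - 225/61*e2


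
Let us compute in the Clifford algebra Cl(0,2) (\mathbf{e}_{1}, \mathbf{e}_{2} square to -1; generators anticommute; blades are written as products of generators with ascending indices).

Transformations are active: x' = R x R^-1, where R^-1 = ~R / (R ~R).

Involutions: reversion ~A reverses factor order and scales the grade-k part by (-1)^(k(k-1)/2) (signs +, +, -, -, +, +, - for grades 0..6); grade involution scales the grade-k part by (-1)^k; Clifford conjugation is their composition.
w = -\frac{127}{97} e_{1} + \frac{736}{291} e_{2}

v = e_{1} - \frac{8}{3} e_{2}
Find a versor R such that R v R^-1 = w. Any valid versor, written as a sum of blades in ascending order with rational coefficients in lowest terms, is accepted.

Sketch: the shared square -\frac{73}{9} makes R = v + w = -\frac{30}{97} e_{1} - \frac{40}{291} e_{2} the natural versor; its sandwich fixes that direction, negates (v - w)/2, and sends v to w.
Answer: -\frac{30}{97} e_{1} - \frac{40}{291} e_{2}


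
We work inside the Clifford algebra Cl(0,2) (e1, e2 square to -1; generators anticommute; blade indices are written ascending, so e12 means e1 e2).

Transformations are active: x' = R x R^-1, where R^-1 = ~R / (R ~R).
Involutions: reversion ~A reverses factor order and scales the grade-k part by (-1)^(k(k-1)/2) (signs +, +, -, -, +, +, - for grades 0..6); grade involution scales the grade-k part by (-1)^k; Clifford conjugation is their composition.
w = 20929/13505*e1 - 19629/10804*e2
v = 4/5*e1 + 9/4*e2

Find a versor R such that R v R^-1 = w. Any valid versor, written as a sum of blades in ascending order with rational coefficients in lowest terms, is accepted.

Key observation: q(v) = q(w) = -2281/400 (sandwiches preserve the norm), so R = v + w = 31733/13505*e1 + 1170/2701*e2 works whenever it is invertible — the component of v along it is kept and (v - w)/2 reverses, sending v to w.
Answer: 31733/13505*e1 + 1170/2701*e2


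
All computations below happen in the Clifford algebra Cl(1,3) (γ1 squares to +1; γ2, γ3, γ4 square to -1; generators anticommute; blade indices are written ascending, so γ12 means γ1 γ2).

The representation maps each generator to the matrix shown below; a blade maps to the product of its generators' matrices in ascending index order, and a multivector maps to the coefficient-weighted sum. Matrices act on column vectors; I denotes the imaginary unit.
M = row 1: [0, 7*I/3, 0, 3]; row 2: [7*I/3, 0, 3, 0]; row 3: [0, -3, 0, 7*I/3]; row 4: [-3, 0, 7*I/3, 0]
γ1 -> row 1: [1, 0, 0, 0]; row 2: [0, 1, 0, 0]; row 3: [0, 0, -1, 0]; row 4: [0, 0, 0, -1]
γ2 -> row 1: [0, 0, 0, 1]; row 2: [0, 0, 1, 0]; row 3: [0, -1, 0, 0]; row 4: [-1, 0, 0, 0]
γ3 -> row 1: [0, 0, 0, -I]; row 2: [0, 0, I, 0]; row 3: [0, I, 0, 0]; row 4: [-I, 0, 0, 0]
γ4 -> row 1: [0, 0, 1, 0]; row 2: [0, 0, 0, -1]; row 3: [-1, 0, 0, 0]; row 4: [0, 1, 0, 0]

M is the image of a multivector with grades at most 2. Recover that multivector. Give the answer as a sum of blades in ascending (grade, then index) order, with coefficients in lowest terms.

Method: the blade images are trace-orthogonal — tr(rho(e_A) rho(e_B)^-1) = 4 if A = B and 0 otherwise — and rho(e_A)^-1 = (e_A)^2 * rho(e_A) with (e_A)^2 = +1 or -1, so the coefficient of e_A in the preimage is (e_A)^2 * tr(M rho(e_A))/4.
Nonzero projections over blades of grade <= 2: γ2: (γ2)^2 = -1, tr(M rho(γ2)) = -12, coefficient 3; γ34: (γ34)^2 = -1, tr(M rho(γ34)) = 28/3, coefficient -7/3. Every other blade of grade <= 2 projects to 0.
Answer: 3*γ2 - 7/3*γ34


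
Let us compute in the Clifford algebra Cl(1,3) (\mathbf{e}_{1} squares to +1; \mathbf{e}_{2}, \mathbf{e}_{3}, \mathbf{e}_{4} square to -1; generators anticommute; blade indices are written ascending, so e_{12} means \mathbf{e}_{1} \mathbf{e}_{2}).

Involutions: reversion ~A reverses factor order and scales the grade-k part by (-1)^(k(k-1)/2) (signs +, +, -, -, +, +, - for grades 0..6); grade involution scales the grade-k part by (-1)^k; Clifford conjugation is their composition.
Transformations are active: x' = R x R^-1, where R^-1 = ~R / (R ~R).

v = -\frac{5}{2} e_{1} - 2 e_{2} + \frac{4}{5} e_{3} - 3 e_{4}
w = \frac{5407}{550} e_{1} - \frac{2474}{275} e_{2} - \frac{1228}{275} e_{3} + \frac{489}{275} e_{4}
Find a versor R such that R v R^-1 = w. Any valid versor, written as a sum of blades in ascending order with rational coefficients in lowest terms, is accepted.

Take R = v + w = \frac{2016}{275} e_{1} - \frac{3024}{275} e_{2} - \frac{1008}{275} e_{3} - \frac{336}{275} e_{4}. Because q(v) = q(w) = -\frac{739}{100}, conjugation by R sends v exactly to w.
Answer: \frac{2016}{275} e_{1} - \frac{3024}{275} e_{2} - \frac{1008}{275} e_{3} - \frac{336}{275} e_{4}


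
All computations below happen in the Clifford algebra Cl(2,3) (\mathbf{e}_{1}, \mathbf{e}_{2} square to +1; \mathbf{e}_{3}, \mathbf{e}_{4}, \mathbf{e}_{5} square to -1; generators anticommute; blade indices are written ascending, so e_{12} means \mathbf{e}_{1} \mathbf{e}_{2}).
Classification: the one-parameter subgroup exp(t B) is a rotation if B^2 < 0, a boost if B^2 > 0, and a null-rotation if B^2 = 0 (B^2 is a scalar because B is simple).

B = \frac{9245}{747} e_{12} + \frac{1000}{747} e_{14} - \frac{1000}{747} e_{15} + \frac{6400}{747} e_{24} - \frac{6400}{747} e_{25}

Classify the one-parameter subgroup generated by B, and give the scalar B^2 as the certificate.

B^2 term by term: the squares give (\frac{9245}{747})^2*(e_{12})^2 + (\frac{1000}{747})^2*(e_{14})^2 + (-\frac{1000}{747})^2*(e_{15})^2 + (\frac{6400}{747})^2*(e_{24})^2 + (-\frac{6400}{747})^2*(e_{25})^2 = \frac{85470025}{558009}*(-1) + \frac{1000000}{558009}*(+1) + \frac{1000000}{558009}*(+1) + \frac{40960000}{558009}*(+1) + \frac{40960000}{558009}*(+1) = -\frac{25}{9} (each basis 2-blade squares to minus the product of its generators' squares); cross terms between blades sharing an index anticommute and cancel; the commuting (index-disjoint) pairs give grade-4 terms 2*c*c'*(blade product), which cancel blade by blade — e_{1245}: \frac{12800000}{558009} - \frac{12800000}{558009} = 0 — confirming B is simple. So B^2 = -\frac{25}{9}.
Answer: rotation, certificate B^2 = -\frac{25}{9}. Key observation: B^2 = -\frac{25}{9} is a conjugation invariant, so its sign decides the class regardless of the surface form of B.


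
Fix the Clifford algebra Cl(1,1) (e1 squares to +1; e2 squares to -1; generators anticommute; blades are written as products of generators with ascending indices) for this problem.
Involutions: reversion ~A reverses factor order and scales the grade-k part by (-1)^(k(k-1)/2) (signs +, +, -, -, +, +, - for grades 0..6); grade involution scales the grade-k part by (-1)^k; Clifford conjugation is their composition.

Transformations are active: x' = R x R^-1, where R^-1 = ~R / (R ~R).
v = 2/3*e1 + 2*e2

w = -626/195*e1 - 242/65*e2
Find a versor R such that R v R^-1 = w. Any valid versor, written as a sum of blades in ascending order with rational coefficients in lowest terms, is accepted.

Reasoning: v^2 = w^2 = -32/9 since conjugation preserves the quadratic form; R = v + w = -496/195*e1 - 112/65*e2 is then valid when invertible, keeping its own part and reversing (v - w)/2.
Answer: -496/195*e1 - 112/65*e2


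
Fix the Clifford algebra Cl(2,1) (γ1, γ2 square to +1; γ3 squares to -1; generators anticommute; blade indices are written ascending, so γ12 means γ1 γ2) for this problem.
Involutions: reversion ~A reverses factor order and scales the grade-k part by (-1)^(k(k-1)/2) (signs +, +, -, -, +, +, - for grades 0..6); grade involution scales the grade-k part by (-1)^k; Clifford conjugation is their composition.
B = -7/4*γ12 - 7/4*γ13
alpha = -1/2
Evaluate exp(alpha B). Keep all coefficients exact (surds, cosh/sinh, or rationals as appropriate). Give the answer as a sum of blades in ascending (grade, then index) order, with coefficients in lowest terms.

B^2 term by term: the squares give (-7/4)^2*(γ12)^2 + (-7/4)^2*(γ13)^2 = 49/16*(-1) + 49/16*(+1) = 0 (each basis 2-blade squares to minus the product of its generators' squares); cross terms between blades sharing an index anticommute and cancel. So B^2 = 0.
B^2 = 0, so the series truncates immediately: exp(alpha B) = 1 + alpha B (parabolic case).
Answer: 1 + 7/8*γ12 + 7/8*γ13


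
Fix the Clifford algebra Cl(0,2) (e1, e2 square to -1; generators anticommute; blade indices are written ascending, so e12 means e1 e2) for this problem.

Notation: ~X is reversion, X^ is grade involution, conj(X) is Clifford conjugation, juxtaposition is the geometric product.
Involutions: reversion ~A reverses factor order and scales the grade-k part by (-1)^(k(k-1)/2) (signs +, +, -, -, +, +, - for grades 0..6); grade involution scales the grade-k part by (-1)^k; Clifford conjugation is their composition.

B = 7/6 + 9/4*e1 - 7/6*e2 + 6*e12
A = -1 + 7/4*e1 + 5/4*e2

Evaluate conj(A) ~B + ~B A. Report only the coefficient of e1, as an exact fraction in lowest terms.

first term: 21/16 + 77/24*e1 - 259/24*e2 + 521/48*e12
second term: -175/48 + 175/24*e1 - 63/8*e2 + 521/48*e12
Answer: 21/2


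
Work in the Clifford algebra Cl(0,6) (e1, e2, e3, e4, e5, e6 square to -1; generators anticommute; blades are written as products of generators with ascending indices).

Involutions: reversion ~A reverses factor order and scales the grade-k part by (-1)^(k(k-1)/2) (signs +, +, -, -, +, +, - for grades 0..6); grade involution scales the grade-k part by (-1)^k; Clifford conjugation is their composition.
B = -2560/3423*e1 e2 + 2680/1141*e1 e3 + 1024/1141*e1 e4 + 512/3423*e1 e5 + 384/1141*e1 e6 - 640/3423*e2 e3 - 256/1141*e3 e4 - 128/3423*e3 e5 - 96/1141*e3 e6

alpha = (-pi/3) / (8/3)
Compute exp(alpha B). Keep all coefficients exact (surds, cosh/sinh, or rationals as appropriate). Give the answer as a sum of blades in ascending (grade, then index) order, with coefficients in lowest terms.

B^2 term by term: the squares give (-2560/3423)^2*(e1 e2)^2 + (2680/1141)^2*(e1 e3)^2 + (1024/1141)^2*(e1 e4)^2 + (512/3423)^2*(e1 e5)^2 + (384/1141)^2*(e1 e6)^2 + (-640/3423)^2*(e2 e3)^2 + (-256/1141)^2*(e3 e4)^2 + (-128/3423)^2*(e3 e5)^2 + (-96/1141)^2*(e3 e6)^2 = 6553600/11716929*(-1) + 7182400/1301881*(-1) + 1048576/1301881*(-1) + 262144/11716929*(-1) + 147456/1301881*(-1) + 409600/11716929*(-1) + 65536/1301881*(-1) + 16384/11716929*(-1) + 9216/1301881*(-1) = -64/9 (each basis 2-blade squares to minus the product of its generators' squares); cross terms between blades sharing an index anticommute and cancel; the commuting (index-disjoint) pairs give grade-4 terms 2*c*c'*(blade product), which cancel blade by blade — e1 e2 e3 e4: 1310720/3905643 - 1310720/3905643 = 0; e1 e2 e3 e5: 655360/11716929 - 655360/11716929 = 0; e1 e2 e3 e6: 163840/1301881 - 163840/1301881 = 0; e1 e3 e4 e5: 262144/3905643 - 262144/3905643 = 0; e1 e3 e4 e6: 196608/1301881 - 196608/1301881 = 0; e1 e3 e5 e6: 32768/1301881 - 32768/1301881 = 0 — confirming B is simple. So B^2 = -64/9.
B^2 = -64/9 — B^2 < 0, so the exponential closes trigonometrically: l = 8/3, alpha*l = -pi/3, so exp(alpha B) = cos(-pi/3) + (sin(-pi/3)/(8/3))*B = 1/2 + (-3*sqrt(3)/16)*B.
Answer: 1/2 + 160*sqrt(3)/1141*e1 e2 - 1005*sqrt(3)/2282*e1 e3 - 192*sqrt(3)/1141*e1 e4 - 32*sqrt(3)/1141*e1 e5 - 72*sqrt(3)/1141*e1 e6 + 40*sqrt(3)/1141*e2 e3 + 48*sqrt(3)/1141*e3 e4 + 8*sqrt(3)/1141*e3 e5 + 18*sqrt(3)/1141*e3 e6


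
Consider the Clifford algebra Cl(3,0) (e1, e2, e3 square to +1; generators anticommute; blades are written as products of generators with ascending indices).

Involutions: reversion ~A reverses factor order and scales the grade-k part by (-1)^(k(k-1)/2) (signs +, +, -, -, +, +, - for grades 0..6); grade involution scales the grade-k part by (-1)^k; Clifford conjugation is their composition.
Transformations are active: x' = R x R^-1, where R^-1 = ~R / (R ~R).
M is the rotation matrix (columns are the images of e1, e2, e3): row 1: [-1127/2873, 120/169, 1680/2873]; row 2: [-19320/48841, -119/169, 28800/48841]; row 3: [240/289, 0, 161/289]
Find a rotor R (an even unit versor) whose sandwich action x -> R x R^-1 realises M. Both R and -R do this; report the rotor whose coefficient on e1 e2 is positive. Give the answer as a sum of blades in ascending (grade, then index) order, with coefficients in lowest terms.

Method: write R = a + b12*e1 e2 + b13*e1 e3 + b23*e2 e3 with a^2 + b12^2 + b13^2 + b23^2 = 1 (so R^-1 = ~R). Expanding the columns R e_j ~R gives tr M = 4a^2 - 1 and, from the antisymmetric part, M21 - M12 = -4a*b12, M13 - M31 = 4a*b13, M32 - M23 = -4a*b23.
Here tr M = -26341/48841, so a^2 = (1 + tr M)/4 = 5625/48841 and a = ±75/221. Taking a = 75/221: M21 - M12 = -54000/48841, M13 - M31 = -12000/48841, M32 - M23 = -28800/48841, giving b12 = 180/221, b13 = -40/221, b23 = 96/221, i.e. R = 75/221 + 180/221*e1 e2 - 40/221*e1 e3 + 96/221*e2 e3.
Its e1 e2 coefficient is already positive.
Answer: 75/221 + 180/221*e1 e2 - 40/221*e1 e3 + 96/221*e2 e3. Why the constraint matters: R and -R act identically through the sandwich — M has trace -26341/48841 either way — so only the sign condition on e1 e2 picks one of the two preimages.


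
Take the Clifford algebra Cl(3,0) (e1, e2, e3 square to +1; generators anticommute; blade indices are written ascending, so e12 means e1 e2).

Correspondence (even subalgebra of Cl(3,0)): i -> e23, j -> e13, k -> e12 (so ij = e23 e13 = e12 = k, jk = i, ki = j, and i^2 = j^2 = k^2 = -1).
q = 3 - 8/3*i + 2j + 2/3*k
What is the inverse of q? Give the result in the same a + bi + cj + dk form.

In blades: q = 3 + 2/3*e12 + 2*e13 - 8/3*e23.
With qbar = 3 - 2/3*e12 - 2*e13 + 8/3*e23 (scalar fixed, mapped units negated), q qbar = 185/9 (the sum of squared coefficients), so q^-1 = qbar / (185/9) = 27/185 - 6/185*e12 - 18/185*e13 + 24/185*e23; translating back:
Answer: 27/185 + 24/185*i - 18/185*j - 6/185*k


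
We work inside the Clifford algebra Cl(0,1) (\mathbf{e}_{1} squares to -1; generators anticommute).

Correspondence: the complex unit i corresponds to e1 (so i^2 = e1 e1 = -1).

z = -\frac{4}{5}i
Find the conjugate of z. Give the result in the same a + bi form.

In blades: z = -\frac{4}{5} e_{1}.
Conjugation here is Clifford conjugation: the scalar is fixed and the grade-1 and grade-2 blades all flip sign, giving \frac{4}{5} e_{1}; translating back:
Answer: \frac{4}{5}i


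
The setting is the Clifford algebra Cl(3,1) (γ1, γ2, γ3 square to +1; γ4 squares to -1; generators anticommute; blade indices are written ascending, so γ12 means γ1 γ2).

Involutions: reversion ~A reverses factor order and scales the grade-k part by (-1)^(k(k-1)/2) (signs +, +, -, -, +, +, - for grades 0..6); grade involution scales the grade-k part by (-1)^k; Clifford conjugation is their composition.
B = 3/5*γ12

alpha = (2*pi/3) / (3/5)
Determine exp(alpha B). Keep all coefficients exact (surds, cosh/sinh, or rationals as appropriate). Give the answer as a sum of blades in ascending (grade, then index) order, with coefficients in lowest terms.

B^2 = (3/5)^2*(γ12)^2 = 9/25*(-1) = -9/25 (a basis 2-blade squares to minus the product of its generators' squares).
B^2 = -9/25 — since the square is negative, the closed form is circular: l = 3/5, alpha*l = 2*pi/3, so exp(alpha B) = cos(2*pi/3) + (sin(2*pi/3)/(3/5))*B = -1/2 + (5*sqrt(3)/6)*B.
Answer: -1/2 + sqrt(3)/2*γ12


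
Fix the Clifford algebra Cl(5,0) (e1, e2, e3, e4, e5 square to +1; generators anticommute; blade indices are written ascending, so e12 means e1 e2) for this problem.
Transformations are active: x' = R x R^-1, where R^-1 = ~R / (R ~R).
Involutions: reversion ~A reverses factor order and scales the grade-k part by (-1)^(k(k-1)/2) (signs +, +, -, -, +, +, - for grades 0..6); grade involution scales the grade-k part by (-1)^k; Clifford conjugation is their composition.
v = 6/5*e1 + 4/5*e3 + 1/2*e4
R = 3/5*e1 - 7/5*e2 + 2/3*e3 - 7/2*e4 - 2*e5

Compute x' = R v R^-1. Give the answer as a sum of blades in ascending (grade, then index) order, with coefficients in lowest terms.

~R = 3/5*e1 - 7/5*e2 + 2/3*e3 - 7/2*e4 - 2*e5, and R ~R = 17113/900, so R^-1 = ~R / (17113/900).
R v = -149/300 + 42/25*e12 - 8/25*e13 + 9/2*e14 + 12/5*e15 - 28/25*e23 - 7/10*e24 + 47/15*e34 + 8/5*e35 + e45
Answer: -21072/17113*e1 + 6258/85565*e2 - 71432/85565*e3 - 10855/34226*e4 + 1788/17113*e5


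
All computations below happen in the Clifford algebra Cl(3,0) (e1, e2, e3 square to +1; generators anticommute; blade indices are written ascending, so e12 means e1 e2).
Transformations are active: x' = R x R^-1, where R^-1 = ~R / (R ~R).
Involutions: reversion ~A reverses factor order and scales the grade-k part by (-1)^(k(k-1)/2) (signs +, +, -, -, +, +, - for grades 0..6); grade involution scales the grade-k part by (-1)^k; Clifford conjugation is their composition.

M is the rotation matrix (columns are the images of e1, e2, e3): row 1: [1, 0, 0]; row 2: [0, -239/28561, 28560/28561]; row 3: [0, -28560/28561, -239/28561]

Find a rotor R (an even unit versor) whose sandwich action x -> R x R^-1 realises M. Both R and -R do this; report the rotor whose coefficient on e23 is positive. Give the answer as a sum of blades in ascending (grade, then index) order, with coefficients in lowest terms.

Method: write R = a + b12*e12 + b13*e13 + b23*e23 with a^2 + b12^2 + b13^2 + b23^2 = 1 (so R^-1 = ~R). Expanding the columns R e_j ~R gives tr M = 4a^2 - 1 and, from the antisymmetric part, M21 - M12 = -4a*b12, M13 - M31 = 4a*b13, M32 - M23 = -4a*b23.
Here tr M = 28083/28561, so a^2 = (1 + tr M)/4 = 14161/28561 and a = ±119/169. Taking a = 119/169: M21 - M12 = 0, M13 - M31 = 0, M32 - M23 = -57120/28561, giving b12 = 0, b13 = 0, b23 = 120/169, i.e. R = 119/169 + 120/169*e23.
Its e23 coefficient is already positive.
Answer: 119/169 + 120/169*e23. Sheet selection: the two-to-one cover makes ±R indistinguishable at the matrix level (trace 28083/28561), so uniqueness comes from the required sign on e23.


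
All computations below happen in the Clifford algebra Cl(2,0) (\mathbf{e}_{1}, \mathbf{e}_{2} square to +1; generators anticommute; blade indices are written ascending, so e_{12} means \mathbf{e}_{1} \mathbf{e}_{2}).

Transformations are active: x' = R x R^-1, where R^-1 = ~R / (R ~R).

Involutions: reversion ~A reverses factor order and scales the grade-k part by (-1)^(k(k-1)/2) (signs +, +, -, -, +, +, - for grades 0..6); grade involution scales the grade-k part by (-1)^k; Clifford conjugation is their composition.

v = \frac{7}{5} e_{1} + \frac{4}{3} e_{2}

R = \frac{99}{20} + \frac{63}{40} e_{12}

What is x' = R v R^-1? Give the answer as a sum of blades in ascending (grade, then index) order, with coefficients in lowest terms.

~R = \frac{99}{20} - \frac{63}{40} e_{12}, and R ~R = \frac{43173}{1600}, so R^-1 = ~R / (\frac{43173}{1600}).
R v = \frac{903}{100} e_{1} + \frac{879}{200} e_{2}
Answer: \frac{3059}{1599} e_{1} + \frac{744}{2665} e_{2}


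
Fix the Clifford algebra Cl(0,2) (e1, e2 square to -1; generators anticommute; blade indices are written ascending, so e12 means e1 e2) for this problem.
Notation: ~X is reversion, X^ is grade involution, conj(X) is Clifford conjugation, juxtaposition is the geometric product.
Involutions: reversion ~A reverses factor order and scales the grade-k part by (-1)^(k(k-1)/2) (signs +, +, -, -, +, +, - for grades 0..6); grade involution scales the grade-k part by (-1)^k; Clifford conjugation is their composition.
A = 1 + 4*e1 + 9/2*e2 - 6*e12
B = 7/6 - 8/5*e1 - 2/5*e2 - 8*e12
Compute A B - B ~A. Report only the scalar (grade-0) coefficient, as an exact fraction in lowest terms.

first term: -1159/30 - 106/3*e1 + 929/20*e2 - 47/5*e12
second term: 1721/30 + 110/3*e1 - 351/20*e2 - 33/5*e12
Answer: -96


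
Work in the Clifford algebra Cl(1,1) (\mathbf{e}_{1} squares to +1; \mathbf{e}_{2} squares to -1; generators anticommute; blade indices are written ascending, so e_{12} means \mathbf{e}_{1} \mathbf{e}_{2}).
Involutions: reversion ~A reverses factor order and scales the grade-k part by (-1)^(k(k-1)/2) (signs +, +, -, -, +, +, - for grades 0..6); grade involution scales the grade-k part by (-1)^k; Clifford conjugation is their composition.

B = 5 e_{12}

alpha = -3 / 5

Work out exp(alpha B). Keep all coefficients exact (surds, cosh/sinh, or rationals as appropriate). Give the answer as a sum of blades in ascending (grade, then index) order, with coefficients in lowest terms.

B^2 = (5)^2*(e_{12})^2 = 25*(+1) = 25 (a basis 2-blade squares to minus the product of its generators' squares).
B^2 = 25 — a positive square means the series sums to a boost: l = 5, alpha*l = -3, so exp(alpha B) = cosh(-3) + (sinh(-3)/5)*B = \cosh{\left(3 \right)} + (- \frac{\sinh{\left(3 \right)}}{5})*B.
Answer: \cosh{\left(3 \right)} - \sinh{\left(3 \right)} e_{12}


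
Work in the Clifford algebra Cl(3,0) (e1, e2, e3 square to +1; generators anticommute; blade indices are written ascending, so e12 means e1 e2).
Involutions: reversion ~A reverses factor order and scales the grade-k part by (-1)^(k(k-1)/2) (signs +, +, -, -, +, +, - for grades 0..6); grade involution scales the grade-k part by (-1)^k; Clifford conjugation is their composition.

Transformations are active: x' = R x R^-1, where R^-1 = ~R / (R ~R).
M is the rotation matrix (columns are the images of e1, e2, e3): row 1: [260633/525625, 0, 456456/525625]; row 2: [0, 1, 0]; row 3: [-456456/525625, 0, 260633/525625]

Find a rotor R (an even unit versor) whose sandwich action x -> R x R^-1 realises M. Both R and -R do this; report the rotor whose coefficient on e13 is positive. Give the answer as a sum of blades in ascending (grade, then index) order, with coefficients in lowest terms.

Method: write R = a + b12*e12 + b13*e13 + b23*e23 with a^2 + b12^2 + b13^2 + b23^2 = 1 (so R^-1 = ~R). Expanding the columns R e_j ~R gives tr M = 4a^2 - 1 and, from the antisymmetric part, M21 - M12 = -4a*b12, M13 - M31 = 4a*b13, M32 - M23 = -4a*b23.
Here tr M = 1046891/525625, so a^2 = (1 + tr M)/4 = 393129/525625 and a = ±627/725. Taking a = 627/725: M21 - M12 = 0, M13 - M31 = 912912/525625, M32 - M23 = 0, giving b12 = 0, b13 = 364/725, b23 = 0, i.e. R = 627/725 + 364/725*e13.
Its e13 coefficient is already positive.
Answer: 627/725 + 364/725*e13. Note: both R and -R realise this M (trace 1046891/525625); the covering map identifies them, and the e13-coefficient sign is the tie-breaker.


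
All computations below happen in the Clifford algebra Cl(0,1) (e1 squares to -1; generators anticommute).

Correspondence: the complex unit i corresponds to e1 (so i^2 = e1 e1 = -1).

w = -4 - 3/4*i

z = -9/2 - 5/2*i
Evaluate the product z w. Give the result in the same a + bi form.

In blades: z = -9/2 - 5/2*e1, w = -4 - 3/4*e1.
Distribute z over w term by term (generator squares from the signature, products reordered to ascending indices): (-9/2)*w = 18 + 27/8*e1; (-5/2*e1)*w = -15/8 + 10*e1.
Sum: 129/8 + 107/8*e1; translating back through the correspondence:
Answer: 129/8 + 107/8*i


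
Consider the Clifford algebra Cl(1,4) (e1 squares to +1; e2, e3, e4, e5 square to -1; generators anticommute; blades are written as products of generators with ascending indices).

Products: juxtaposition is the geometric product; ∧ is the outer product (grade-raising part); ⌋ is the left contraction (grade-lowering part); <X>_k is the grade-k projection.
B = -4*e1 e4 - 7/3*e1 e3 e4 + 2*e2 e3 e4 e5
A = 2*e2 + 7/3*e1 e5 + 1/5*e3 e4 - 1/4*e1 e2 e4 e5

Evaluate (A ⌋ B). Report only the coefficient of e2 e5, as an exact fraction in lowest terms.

step 1: 7/15*e1 - 2/5*e2 e5 - 4*e3 e4 e5
Answer: -2/5


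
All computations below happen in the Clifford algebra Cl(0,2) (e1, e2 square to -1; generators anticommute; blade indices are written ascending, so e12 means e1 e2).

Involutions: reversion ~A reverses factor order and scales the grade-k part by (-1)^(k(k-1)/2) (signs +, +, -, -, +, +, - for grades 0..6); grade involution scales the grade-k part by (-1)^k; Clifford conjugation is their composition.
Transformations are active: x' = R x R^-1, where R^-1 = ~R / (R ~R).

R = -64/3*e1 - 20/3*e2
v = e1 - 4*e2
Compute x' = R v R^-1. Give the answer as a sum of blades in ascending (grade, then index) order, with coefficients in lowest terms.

~R = -64/3*e1 - 20/3*e2, and R ~R = -4496/9, so R^-1 = ~R / (-4496/9).
R v = -16/3 + 92*e12
Answer: -409/281*e1 + 1084/281*e2


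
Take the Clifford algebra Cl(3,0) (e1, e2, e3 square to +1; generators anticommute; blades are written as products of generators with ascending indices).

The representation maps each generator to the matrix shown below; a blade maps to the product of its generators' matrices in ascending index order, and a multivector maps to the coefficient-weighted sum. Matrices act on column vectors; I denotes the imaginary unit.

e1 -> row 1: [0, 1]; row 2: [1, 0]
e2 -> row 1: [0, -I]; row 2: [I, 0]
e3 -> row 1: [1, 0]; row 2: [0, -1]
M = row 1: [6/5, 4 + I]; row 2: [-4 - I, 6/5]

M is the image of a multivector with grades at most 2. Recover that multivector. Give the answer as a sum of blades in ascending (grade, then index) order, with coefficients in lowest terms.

Method: 1, rho(e1), rho(e2), rho(e3) form a trace-orthogonal basis of the 2x2 complex matrices (tr(X Y) = 2 if X = Y, else 0), so M = m0*1 + m1*rho(e1) + m2*rho(e2) + m3*rho(e3) with m0 = tr(M)/2 = 6/5, m1 = tr(M rho(e1))/2 = 0, m2 = tr(M rho(e2))/2 = -1 + 4*I, m3 = tr(M rho(e3))/2 = 0.
Multiplying table entries, the bivector images are rho(e1 e2) = I*rho(e3), rho(e1 e3) = -I*rho(e2), rho(e2 e3) = I*rho(e1); with real blade coefficients the real parts of m0..m3 are the coefficients of 1, e1, e2, e3 and the imaginary parts give the bivectors (e2 e3: Im m1, e1 e3: -Im m2, e1 e2: Im m3).
Answer: 6/5 - e2 - 4*e1 e3


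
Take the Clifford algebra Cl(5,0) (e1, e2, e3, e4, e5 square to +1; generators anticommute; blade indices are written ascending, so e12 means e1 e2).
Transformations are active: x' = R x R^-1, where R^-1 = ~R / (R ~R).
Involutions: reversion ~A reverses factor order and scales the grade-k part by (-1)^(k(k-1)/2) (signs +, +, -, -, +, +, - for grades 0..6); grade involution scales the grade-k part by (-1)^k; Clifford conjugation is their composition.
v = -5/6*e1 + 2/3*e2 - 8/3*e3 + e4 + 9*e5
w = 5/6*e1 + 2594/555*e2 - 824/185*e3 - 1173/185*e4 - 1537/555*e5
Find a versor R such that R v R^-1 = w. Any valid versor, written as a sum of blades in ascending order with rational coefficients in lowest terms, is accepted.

A norm check does it: q(v) = q(w) = 361/4, hence R = v + w = 988/185*e2 - 3952/555*e3 - 988/185*e4 + 3458/555*e5 realises the map — parallel part kept, (v - w)/2 negated, v carried to w.
Answer: 988/185*e2 - 3952/555*e3 - 988/185*e4 + 3458/555*e5


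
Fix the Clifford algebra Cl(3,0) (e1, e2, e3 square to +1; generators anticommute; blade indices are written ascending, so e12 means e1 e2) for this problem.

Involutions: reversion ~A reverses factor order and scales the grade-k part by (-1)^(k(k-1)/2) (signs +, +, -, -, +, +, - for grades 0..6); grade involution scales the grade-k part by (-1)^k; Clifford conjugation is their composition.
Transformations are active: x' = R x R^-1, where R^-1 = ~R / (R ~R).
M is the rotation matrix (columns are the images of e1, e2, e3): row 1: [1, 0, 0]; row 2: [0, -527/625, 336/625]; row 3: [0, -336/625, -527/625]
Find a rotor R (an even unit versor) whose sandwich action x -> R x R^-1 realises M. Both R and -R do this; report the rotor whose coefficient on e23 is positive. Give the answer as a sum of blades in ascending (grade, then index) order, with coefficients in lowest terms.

Method: write R = a + b12*e12 + b13*e13 + b23*e23 with a^2 + b12^2 + b13^2 + b23^2 = 1 (so R^-1 = ~R). Expanding the columns R e_j ~R gives tr M = 4a^2 - 1 and, from the antisymmetric part, M21 - M12 = -4a*b12, M13 - M31 = 4a*b13, M32 - M23 = -4a*b23.
Here tr M = -429/625, so a^2 = (1 + tr M)/4 = 49/625 and a = ±7/25. Taking a = 7/25: M21 - M12 = 0, M13 - M31 = 0, M32 - M23 = -672/625, giving b12 = 0, b13 = 0, b23 = 24/25, i.e. R = 7/25 + 24/25*e23.
Its e23 coefficient is already positive.
Answer: 7/25 + 24/25*e23. Sheet selection: the two-to-one cover makes ±R indistinguishable at the matrix level (trace -429/625), so uniqueness comes from the required sign on e23.


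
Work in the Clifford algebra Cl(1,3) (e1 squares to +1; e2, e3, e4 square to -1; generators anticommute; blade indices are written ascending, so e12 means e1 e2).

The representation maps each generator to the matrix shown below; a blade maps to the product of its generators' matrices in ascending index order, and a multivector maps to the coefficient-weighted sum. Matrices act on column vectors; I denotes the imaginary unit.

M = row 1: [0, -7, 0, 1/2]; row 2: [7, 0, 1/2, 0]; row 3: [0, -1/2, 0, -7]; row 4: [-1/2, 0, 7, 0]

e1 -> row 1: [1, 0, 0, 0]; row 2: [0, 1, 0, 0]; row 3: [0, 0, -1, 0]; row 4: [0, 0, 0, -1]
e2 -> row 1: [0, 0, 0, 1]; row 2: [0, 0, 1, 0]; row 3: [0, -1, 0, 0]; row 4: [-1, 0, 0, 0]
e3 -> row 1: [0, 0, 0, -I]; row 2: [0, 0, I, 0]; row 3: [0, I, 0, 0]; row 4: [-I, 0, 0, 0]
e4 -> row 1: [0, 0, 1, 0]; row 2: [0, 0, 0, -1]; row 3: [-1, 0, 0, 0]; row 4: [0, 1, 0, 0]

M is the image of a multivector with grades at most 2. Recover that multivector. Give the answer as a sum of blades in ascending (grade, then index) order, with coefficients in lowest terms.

Method: the blade images are trace-orthogonal — tr(rho(e_A) rho(e_B)^-1) = 4 if A = B and 0 otherwise — and rho(e_A)^-1 = (e_A)^2 * rho(e_A) with (e_A)^2 = +1 or -1, so the coefficient of e_A in the preimage is (e_A)^2 * tr(M rho(e_A))/4.
Nonzero projections over blades of grade <= 2: e2: (e2)^2 = -1, tr(M rho(e2)) = -2, coefficient 1/2; e24: (e24)^2 = -1, tr(M rho(e24)) = 28, coefficient -7. Every other blade of grade <= 2 projects to 0.
Answer: 1/2*e2 - 7*e24


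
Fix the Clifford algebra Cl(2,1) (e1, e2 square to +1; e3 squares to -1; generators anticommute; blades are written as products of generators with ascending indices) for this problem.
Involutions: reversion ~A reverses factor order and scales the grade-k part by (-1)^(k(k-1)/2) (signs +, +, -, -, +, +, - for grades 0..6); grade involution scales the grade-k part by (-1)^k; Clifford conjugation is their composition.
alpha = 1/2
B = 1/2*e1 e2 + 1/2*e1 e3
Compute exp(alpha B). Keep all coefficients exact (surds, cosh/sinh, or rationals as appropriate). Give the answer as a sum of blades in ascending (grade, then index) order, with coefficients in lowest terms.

B^2 term by term: the squares give (1/2)^2*(e1 e2)^2 + (1/2)^2*(e1 e3)^2 = 1/4*(-1) + 1/4*(+1) = 0 (each basis 2-blade squares to minus the product of its generators' squares); cross terms between blades sharing an index anticommute and cancel. So B^2 = 0.
B^2 = 0, so the series truncates immediately: exp(alpha B) = 1 + alpha B (parabolic case).
Answer: 1 + 1/4*e1 e2 + 1/4*e1 e3


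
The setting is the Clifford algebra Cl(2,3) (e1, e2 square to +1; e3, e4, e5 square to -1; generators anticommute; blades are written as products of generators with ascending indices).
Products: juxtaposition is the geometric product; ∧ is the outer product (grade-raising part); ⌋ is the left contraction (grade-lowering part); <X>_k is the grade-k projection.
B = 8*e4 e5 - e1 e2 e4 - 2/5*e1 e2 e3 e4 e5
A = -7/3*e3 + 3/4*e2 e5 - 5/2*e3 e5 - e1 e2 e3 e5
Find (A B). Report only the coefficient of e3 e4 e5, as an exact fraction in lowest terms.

step 1: -2/5*e4 + 6*e2 e4 - 20*e3 e4 + e1 e2 e4 - 3/10*e1 e3 e4 - 3/4*e1 e4 e5 - 53/3*e3 e4 e5 - 17/3*e1 e2 e3 e4 - 14/15*e1 e2 e4 e5 - 5/2*e1 e2 e3 e4 e5
Answer: -53/3


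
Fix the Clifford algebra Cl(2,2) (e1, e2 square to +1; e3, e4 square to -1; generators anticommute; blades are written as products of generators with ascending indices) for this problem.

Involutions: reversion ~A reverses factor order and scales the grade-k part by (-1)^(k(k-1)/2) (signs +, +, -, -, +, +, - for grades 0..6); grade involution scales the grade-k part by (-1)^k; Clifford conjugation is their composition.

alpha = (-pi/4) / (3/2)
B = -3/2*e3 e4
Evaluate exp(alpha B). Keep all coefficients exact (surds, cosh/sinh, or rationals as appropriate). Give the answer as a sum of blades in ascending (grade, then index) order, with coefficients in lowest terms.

B^2 = (-3/2)^2*(e3 e4)^2 = 9/4*(-1) = -9/4 (a basis 2-blade squares to minus the product of its generators' squares).
B^2 = -9/4 — a negative square means the series sums to a rotation: l = 3/2, alpha*l = -pi/4, so exp(alpha B) = cos(-pi/4) + (sin(-pi/4)/(3/2))*B = sqrt(2)/2 + (-sqrt(2)/3)*B.
Answer: sqrt(2)/2 + sqrt(2)/2*e3 e4


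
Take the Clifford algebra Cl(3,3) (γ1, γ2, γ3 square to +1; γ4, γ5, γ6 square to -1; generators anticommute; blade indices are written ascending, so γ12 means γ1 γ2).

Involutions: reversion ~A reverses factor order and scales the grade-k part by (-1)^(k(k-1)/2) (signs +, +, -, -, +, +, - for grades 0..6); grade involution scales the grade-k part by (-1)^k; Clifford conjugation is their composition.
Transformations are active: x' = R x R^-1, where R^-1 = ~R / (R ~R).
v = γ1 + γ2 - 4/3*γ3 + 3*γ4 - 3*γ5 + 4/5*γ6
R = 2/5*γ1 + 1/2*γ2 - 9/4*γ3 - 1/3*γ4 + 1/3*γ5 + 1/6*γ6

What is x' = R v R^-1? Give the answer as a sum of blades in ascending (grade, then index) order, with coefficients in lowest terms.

~R = 2/5*γ1 + 1/2*γ2 - 9/4*γ3 - 1/3*γ4 + 1/3*γ5 + 1/6*γ6, and R ~R = 2089/400, so R^-1 = ~R / (2089/400).
R v = 173/30 - 1/10*γ12 + 103/60*γ13 + 23/15*γ14 - 23/15*γ15 + 23/150*γ16 + 19/12*γ23 + 11/6*γ24 - 11/6*γ25 + 7/30*γ26 - 259/36*γ34 + 259/36*γ35 - 71/45*γ36 - 23/30*γ46 + 23/30*γ56
Answer: -731/6267*γ1 + 653/6267*γ2 - 22784/6267*γ3 - 70243/18801*γ4 + 70243/18801*γ5 - 40604/94005*γ6


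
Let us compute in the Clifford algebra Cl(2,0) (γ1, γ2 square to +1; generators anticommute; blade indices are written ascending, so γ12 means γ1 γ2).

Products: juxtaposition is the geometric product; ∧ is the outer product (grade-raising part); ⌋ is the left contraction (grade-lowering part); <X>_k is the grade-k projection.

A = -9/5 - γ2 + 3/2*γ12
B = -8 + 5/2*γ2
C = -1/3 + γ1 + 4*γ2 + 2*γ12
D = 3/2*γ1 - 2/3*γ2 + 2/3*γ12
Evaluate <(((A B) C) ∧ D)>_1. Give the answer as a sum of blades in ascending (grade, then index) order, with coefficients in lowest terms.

step 1: 119/10 + 15/4*γ1 + 7/2*γ2 - 12*γ12
step 2: 2267/60 - 887/20*γ1 + 989/15*γ2 + 393/10*γ12
step 3: 2267/40*γ1 - 2267/90*γ2 - 3973/90*γ12
step 4: 2267/40*γ1 - 2267/90*γ2
Answer: 2267/40*γ1 - 2267/90*γ2
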